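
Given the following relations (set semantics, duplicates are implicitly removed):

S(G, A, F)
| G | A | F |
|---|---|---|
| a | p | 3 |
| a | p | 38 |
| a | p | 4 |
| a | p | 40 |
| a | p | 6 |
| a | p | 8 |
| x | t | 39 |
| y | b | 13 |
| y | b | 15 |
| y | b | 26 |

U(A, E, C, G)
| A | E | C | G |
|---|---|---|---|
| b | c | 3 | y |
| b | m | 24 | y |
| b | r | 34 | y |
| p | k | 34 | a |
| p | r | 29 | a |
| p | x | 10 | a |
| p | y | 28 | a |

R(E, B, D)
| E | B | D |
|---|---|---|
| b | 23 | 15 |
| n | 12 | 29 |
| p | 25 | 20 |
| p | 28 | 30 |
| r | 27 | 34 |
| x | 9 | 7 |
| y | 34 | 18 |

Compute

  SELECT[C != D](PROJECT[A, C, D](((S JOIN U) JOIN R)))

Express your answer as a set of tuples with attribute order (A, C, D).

Joining S and U on G, A yields {(a, p, 3, k, 34), (a, p, 3, r, 29), (a, p, 3, x, 10), (a, p, 3, y, 28), (a, p, 38, k, 34), (a, p, 38, r, 29), (a, p, 38, x, 10), (a, p, 38, y, 28), (a, p, 4, k, 34), (a, p, 4, r, 29), (a, p, 4, x, 10), (a, p, 4, y, 28), (a, p, 40, k, 34), (a, p, 40, r, 29), (a, p, 40, x, 10), (a, p, 40, y, 28), (a, p, 6, k, 34), (a, p, 6, r, 29), (a, p, 6, x, 10), (a, p, 6, y, 28), (a, p, 8, k, 34), (a, p, 8, r, 29), (a, p, 8, x, 10), (a, p, 8, y, 28), (y, b, 13, c, 3), (y, b, 13, m, 24), (y, b, 13, r, 34), (y, b, 15, c, 3), (y, b, 15, m, 24), (y, b, 15, r, 34), (y, b, 26, c, 3), (y, b, 26, m, 24), (y, b, 26, r, 34)}.
Joining (S JOIN U) and R on E yields {(a, p, 3, r, 29, 27, 34), (a, p, 3, x, 10, 9, 7), (a, p, 3, y, 28, 34, 18), (a, p, 38, r, 29, 27, 34), (a, p, 38, x, 10, 9, 7), (a, p, 38, y, 28, 34, 18), (a, p, 4, r, 29, 27, 34), (a, p, 4, x, 10, 9, 7), (a, p, 4, y, 28, 34, 18), (a, p, 40, r, 29, 27, 34), (a, p, 40, x, 10, 9, 7), (a, p, 40, y, 28, 34, 18), (a, p, 6, r, 29, 27, 34), (a, p, 6, x, 10, 9, 7), (a, p, 6, y, 28, 34, 18), (a, p, 8, r, 29, 27, 34), (a, p, 8, x, 10, 9, 7), (a, p, 8, y, 28, 34, 18), (y, b, 13, r, 34, 27, 34), (y, b, 15, r, 34, 27, 34), (y, b, 26, r, 34, 27, 34)}.
π_{A, C, D} gives {(b, 34, 34), (p, 10, 7), (p, 28, 18), (p, 29, 34)} (17 duplicate(s) eliminated).
Apply σ_{C != D}; surviving tuples: {(p, 10, 7), (p, 28, 18), (p, 29, 34)}

{(p, 10, 7), (p, 28, 18), (p, 29, 34)}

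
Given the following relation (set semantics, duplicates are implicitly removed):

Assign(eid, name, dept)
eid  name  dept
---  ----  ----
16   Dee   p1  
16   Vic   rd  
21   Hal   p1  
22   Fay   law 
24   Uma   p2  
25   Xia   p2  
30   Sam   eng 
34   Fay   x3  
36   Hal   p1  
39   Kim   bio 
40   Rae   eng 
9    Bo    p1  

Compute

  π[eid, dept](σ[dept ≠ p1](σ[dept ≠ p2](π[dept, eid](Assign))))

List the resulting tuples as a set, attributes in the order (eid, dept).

{(16, rd), (22, law), (30, eng), (34, x3), (39, bio), (40, eng)}

π_{dept, eid} gives {(bio, 39), (eng, 30), (eng, 40), (law, 22), (p1, 16), (p1, 21), (p1, 36), (p1, 9), (p2, 24), (p2, 25), (rd, 16), (x3, 34)}.
Selection dept ≠ p2: {(bio, 39), (eng, 30), (eng, 40), (law, 22), (p1, 16), (p1, 21), (p1, 36), (p1, 9), (rd, 16), (x3, 34)}
Selection dept ≠ p1: {(bio, 39), (eng, 30), (eng, 40), (law, 22), (rd, 16), (x3, 34)}
π_{eid, dept} gives {(16, rd), (22, law), (30, eng), (34, x3), (39, bio), (40, eng)}.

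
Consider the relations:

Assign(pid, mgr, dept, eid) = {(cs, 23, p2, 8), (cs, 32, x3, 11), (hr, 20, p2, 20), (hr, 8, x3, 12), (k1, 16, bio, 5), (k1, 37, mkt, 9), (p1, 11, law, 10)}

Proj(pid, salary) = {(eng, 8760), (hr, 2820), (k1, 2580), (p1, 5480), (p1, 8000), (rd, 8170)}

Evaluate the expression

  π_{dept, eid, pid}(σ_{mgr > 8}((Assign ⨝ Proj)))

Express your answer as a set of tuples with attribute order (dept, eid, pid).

{(bio, 5, k1), (law, 10, p1), (mkt, 9, k1), (p2, 20, hr)}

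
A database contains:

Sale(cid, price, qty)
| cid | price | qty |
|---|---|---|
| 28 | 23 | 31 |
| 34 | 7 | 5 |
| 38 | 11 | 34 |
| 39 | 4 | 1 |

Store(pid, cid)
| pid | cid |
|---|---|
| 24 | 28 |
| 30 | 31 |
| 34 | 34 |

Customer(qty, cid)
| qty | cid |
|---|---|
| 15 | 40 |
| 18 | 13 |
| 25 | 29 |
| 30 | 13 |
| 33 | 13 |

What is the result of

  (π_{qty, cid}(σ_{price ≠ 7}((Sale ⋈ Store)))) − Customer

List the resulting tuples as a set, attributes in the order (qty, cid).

{(31, 28)}

Joining Sale and Store on cid yields {(28, 23, 31, 24), (34, 7, 5, 34)}.
σ[price ≠ 7]: keep tuples satisfying price ≠ 7 → {(28, 23, 31, 24)}
Keep only column(s) qty, cid: {(31, 28)}
Difference: {(31, 28)} with {(15, 40), (18, 13), (25, 29), (30, 13), (33, 13)} → {(31, 28)}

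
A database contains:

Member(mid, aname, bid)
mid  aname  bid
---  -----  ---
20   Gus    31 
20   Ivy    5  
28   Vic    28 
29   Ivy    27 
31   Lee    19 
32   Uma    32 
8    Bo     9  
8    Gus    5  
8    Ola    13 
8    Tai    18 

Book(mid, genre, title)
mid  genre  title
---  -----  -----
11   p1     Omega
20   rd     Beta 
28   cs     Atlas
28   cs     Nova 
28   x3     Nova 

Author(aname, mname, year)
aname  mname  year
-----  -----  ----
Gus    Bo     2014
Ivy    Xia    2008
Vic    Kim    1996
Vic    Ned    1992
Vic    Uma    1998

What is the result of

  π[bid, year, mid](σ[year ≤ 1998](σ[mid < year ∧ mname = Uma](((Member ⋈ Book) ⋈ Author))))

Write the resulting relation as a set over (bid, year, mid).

{(28, 1998, 28)}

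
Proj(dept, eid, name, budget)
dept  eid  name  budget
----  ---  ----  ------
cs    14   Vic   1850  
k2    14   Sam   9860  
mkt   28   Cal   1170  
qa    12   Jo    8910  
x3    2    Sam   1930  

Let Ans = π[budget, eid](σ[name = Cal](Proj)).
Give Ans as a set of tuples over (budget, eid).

Filtering on name = Cal leaves {(mkt, 28, Cal, 1170)}.
Projecting to budget, eid: {(1170, 28)}

{(1170, 28)}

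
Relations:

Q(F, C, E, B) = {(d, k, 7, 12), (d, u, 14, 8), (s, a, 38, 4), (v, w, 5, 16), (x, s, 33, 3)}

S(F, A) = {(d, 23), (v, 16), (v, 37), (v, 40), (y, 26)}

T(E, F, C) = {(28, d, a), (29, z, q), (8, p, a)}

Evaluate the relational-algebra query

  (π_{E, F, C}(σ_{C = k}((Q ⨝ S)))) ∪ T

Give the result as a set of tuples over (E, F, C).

Natural join on F: {(d, k, 7, 12, 23), (d, u, 14, 8, 23), (v, w, 5, 16, 16), (v, w, 5, 16, 37), (v, w, 5, 16, 40)}
Selection C = k: {(d, k, 7, 12, 23)}
π[E, F, C]: project onto (E, F, C) → {(7, d, k)}
Taking the union: {(28, d, a), (29, z, q), (7, d, k), (8, p, a)}

{(28, d, a), (29, z, q), (7, d, k), (8, p, a)}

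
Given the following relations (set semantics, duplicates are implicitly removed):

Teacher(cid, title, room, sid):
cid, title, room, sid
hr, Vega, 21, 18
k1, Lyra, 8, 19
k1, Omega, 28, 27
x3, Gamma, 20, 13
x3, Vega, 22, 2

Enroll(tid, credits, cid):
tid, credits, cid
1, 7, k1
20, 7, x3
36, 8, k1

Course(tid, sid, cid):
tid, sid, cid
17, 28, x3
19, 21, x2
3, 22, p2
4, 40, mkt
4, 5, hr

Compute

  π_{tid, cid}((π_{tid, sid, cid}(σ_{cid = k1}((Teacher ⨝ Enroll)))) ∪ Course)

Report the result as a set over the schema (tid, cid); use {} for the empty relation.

Joining Teacher and Enroll on cid yields {(k1, Lyra, 8, 19, 1, 7), (k1, Lyra, 8, 19, 36, 8), (k1, Omega, 28, 27, 1, 7), (k1, Omega, 28, 27, 36, 8), (x3, Gamma, 20, 13, 20, 7), (x3, Vega, 22, 2, 20, 7)}.
Apply σ_{cid = k1}; surviving tuples: {(k1, Lyra, 8, 19, 1, 7), (k1, Lyra, 8, 19, 36, 8), (k1, Omega, 28, 27, 1, 7), (k1, Omega, 28, 27, 36, 8)}
π_{tid, sid, cid} gives {(1, 19, k1), (1, 27, k1), (36, 19, k1), (36, 27, k1)}.
Set union of the two operands is {(1, 19, k1), (1, 27, k1), (17, 28, x3), (19, 21, x2), (3, 22, p2), (36, 19, k1), (36, 27, k1), (4, 40, mkt), (4, 5, hr)}.
π_{tid, cid} gives {(1, k1), (17, x3), (19, x2), (3, p2), (36, k1), (4, hr), (4, mkt)} (2 duplicate(s) eliminated).

{(1, k1), (17, x3), (19, x2), (3, p2), (36, k1), (4, hr), (4, mkt)}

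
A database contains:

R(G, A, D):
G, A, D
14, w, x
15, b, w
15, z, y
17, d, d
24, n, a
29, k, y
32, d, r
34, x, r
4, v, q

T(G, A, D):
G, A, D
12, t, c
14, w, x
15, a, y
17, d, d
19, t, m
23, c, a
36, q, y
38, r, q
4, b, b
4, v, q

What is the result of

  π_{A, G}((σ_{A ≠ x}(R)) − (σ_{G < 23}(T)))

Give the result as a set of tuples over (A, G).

Apply σ_{A ≠ x}; surviving tuples: {(14, w, x), (15, b, w), (15, z, y), (17, d, d), (24, n, a), (29, k, y), (32, d, r), (4, v, q)}
Apply σ_{G < 23}; surviving tuples: {(12, t, c), (14, w, x), (15, a, y), (17, d, d), (19, t, m), (4, b, b), (4, v, q)}
Set difference of the two operands is {(15, b, w), (15, z, y), (24, n, a), (29, k, y), (32, d, r)}.
π[A, G]: project onto (A, G) → {(b, 15), (d, 32), (k, 29), (n, 24), (z, 15)}

{(b, 15), (d, 32), (k, 29), (n, 24), (z, 15)}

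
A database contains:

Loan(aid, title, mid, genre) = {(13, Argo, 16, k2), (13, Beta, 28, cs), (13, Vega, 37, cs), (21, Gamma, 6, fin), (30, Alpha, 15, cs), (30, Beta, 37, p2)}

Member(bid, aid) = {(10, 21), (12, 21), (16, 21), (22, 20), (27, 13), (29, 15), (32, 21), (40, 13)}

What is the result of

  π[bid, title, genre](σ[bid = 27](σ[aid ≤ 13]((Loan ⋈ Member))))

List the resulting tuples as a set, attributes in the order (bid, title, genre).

{(27, Argo, k2), (27, Beta, cs), (27, Vega, cs)}

Natural join on aid: {(13, Argo, 16, k2, 27), (13, Argo, 16, k2, 40), (13, Beta, 28, cs, 27), (13, Beta, 28, cs, 40), (13, Vega, 37, cs, 27), (13, Vega, 37, cs, 40), (21, Gamma, 6, fin, 10), (21, Gamma, 6, fin, 12), (21, Gamma, 6, fin, 16), (21, Gamma, 6, fin, 32)}
Selection aid ≤ 13: {(13, Argo, 16, k2, 27), (13, Argo, 16, k2, 40), (13, Beta, 28, cs, 27), (13, Beta, 28, cs, 40), (13, Vega, 37, cs, 27), (13, Vega, 37, cs, 40)}
Selection bid = 27: {(13, Argo, 16, k2, 27), (13, Beta, 28, cs, 27), (13, Vega, 37, cs, 27)}
Keep only column(s) bid, title, genre: {(27, Argo, k2), (27, Beta, cs), (27, Vega, cs)}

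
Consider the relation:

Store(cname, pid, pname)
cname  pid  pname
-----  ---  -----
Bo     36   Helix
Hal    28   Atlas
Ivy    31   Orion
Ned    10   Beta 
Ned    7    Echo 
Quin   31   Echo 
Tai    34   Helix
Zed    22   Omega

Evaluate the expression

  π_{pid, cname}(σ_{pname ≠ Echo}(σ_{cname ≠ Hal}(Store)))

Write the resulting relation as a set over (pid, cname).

Apply σ_{cname ≠ Hal}; surviving tuples: {(Bo, 36, Helix), (Ivy, 31, Orion), (Ned, 10, Beta), (Ned, 7, Echo), (Quin, 31, Echo), (Tai, 34, Helix), (Zed, 22, Omega)}
Apply σ_{pname ≠ Echo}; surviving tuples: {(Bo, 36, Helix), (Ivy, 31, Orion), (Ned, 10, Beta), (Tai, 34, Helix), (Zed, 22, Omega)}
π[pid, cname]: project onto (pid, cname) → {(10, Ned), (22, Zed), (31, Ivy), (34, Tai), (36, Bo)}

{(10, Ned), (22, Zed), (31, Ivy), (34, Tai), (36, Bo)}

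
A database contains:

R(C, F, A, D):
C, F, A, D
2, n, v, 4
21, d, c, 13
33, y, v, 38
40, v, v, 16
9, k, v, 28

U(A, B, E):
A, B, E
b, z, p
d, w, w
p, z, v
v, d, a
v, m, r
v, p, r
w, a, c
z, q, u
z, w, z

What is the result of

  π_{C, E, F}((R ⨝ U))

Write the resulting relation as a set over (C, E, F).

Natural join on A: {(2, n, v, 4, d, a), (2, n, v, 4, m, r), (2, n, v, 4, p, r), (33, y, v, 38, d, a), (33, y, v, 38, m, r), (33, y, v, 38, p, r), (40, v, v, 16, d, a), (40, v, v, 16, m, r), (40, v, v, 16, p, r), (9, k, v, 28, d, a), (9, k, v, 28, m, r), (9, k, v, 28, p, r)}
π_{C, E, F} gives {(2, a, n), (2, r, n), (33, a, y), (33, r, y), (40, a, v), (40, r, v), (9, a, k), (9, r, k)} (4 duplicate(s) eliminated).

{(2, a, n), (2, r, n), (33, a, y), (33, r, y), (40, a, v), (40, r, v), (9, a, k), (9, r, k)}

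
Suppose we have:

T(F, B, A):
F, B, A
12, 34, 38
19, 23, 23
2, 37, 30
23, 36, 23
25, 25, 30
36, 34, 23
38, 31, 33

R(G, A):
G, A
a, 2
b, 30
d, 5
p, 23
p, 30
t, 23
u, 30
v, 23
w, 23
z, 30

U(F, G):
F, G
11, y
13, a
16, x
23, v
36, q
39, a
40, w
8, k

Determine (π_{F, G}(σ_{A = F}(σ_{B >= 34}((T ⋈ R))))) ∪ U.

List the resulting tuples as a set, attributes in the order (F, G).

T ⋈ R (natural join on A): {(19, 23, 23, p), (19, 23, 23, t), (19, 23, 23, v), (19, 23, 23, w), (2, 37, 30, b), (2, 37, 30, p), (2, 37, 30, u), (2, 37, 30, z), (23, 36, 23, p), (23, 36, 23, t), (23, 36, 23, v), (23, 36, 23, w), (25, 25, 30, b), (25, 25, 30, p), (25, 25, 30, u), (25, 25, 30, z), (36, 34, 23, p), (36, 34, 23, t), (36, 34, 23, v), (36, 34, 23, w)}
Selection B >= 34: {(2, 37, 30, b), (2, 37, 30, p), (2, 37, 30, u), (2, 37, 30, z), (23, 36, 23, p), (23, 36, 23, t), (23, 36, 23, v), (23, 36, 23, w), (36, 34, 23, p), (36, 34, 23, t), (36, 34, 23, v), (36, 34, 23, w)}
Selection A = F: {(23, 36, 23, p), (23, 36, 23, t), (23, 36, 23, v), (23, 36, 23, w)}
π_{F, G} gives {(23, p), (23, t), (23, v), (23, w)}.
Set union of the two operands is {(11, y), (13, a), (16, x), (23, p), (23, t), (23, v), (23, w), (36, q), (39, a), (40, w), (8, k)}.

{(11, y), (13, a), (16, x), (23, p), (23, t), (23, v), (23, w), (36, q), (39, a), (40, w), (8, k)}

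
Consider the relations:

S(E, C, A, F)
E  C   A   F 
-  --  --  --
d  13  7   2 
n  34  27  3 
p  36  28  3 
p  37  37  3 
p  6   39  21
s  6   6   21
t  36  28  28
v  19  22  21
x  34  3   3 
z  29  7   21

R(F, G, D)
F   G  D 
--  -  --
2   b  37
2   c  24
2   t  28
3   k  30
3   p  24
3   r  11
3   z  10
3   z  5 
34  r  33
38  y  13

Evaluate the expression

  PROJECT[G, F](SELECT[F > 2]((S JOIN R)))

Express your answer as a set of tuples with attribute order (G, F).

{(k, 3), (p, 3), (r, 3), (z, 3)}

Natural join on F: {(d, 13, 7, 2, b, 37), (d, 13, 7, 2, c, 24), (d, 13, 7, 2, t, 28), (n, 34, 27, 3, k, 30), (n, 34, 27, 3, p, 24), (n, 34, 27, 3, r, 11), (n, 34, 27, 3, z, 10), (n, 34, 27, 3, z, 5), (p, 36, 28, 3, k, 30), (p, 36, 28, 3, p, 24), (p, 36, 28, 3, r, 11), (p, 36, 28, 3, z, 10), (p, 36, 28, 3, z, 5), (p, 37, 37, 3, k, 30), (p, 37, 37, 3, p, 24), (p, 37, 37, 3, r, 11), (p, 37, 37, 3, z, 10), (p, 37, 37, 3, z, 5), (x, 34, 3, 3, k, 30), (x, 34, 3, 3, p, 24), (x, 34, 3, 3, r, 11), (x, 34, 3, 3, z, 10), (x, 34, 3, 3, z, 5)}
Apply σ_{F > 2}; surviving tuples: {(n, 34, 27, 3, k, 30), (n, 34, 27, 3, p, 24), (n, 34, 27, 3, r, 11), (n, 34, 27, 3, z, 10), (n, 34, 27, 3, z, 5), (p, 36, 28, 3, k, 30), (p, 36, 28, 3, p, 24), (p, 36, 28, 3, r, 11), (p, 36, 28, 3, z, 10), (p, 36, 28, 3, z, 5), (p, 37, 37, 3, k, 30), (p, 37, 37, 3, p, 24), (p, 37, 37, 3, r, 11), (p, 37, 37, 3, z, 10), (p, 37, 37, 3, z, 5), (x, 34, 3, 3, k, 30), (x, 34, 3, 3, p, 24), (x, 34, 3, 3, r, 11), (x, 34, 3, 3, z, 10), (x, 34, 3, 3, z, 5)}
π[G, F]: project onto (G, F) (16 duplicate(s) eliminated) → {(k, 3), (p, 3), (r, 3), (z, 3)}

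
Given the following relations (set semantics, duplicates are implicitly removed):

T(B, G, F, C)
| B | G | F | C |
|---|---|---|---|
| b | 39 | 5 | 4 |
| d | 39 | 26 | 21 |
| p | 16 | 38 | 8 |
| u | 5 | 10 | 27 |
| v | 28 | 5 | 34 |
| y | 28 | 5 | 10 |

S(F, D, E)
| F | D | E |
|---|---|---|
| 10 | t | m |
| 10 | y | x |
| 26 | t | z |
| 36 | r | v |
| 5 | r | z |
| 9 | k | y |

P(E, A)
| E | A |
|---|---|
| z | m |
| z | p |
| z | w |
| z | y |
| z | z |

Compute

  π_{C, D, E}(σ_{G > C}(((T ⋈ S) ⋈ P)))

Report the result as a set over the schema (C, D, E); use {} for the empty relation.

Joining T and S on F yields {(b, 39, 5, 4, r, z), (d, 39, 26, 21, t, z), (u, 5, 10, 27, t, m), (u, 5, 10, 27, y, x), (v, 28, 5, 34, r, z), (y, 28, 5, 10, r, z)}.
Joining (T ⋈ S) and P on E yields {(b, 39, 5, 4, r, z, m), (b, 39, 5, 4, r, z, p), (b, 39, 5, 4, r, z, w), (b, 39, 5, 4, r, z, y), (b, 39, 5, 4, r, z, z), (d, 39, 26, 21, t, z, m), (d, 39, 26, 21, t, z, p), (d, 39, 26, 21, t, z, w), (d, 39, 26, 21, t, z, y), (d, 39, 26, 21, t, z, z), (v, 28, 5, 34, r, z, m), (v, 28, 5, 34, r, z, p), (v, 28, 5, 34, r, z, w), (v, 28, 5, 34, r, z, y), (v, 28, 5, 34, r, z, z), (y, 28, 5, 10, r, z, m), (y, 28, 5, 10, r, z, p), (y, 28, 5, 10, r, z, w), (y, 28, 5, 10, r, z, y), (y, 28, 5, 10, r, z, z)}.
Filtering on G > C leaves {(b, 39, 5, 4, r, z, m), (b, 39, 5, 4, r, z, p), (b, 39, 5, 4, r, z, w), (b, 39, 5, 4, r, z, y), (b, 39, 5, 4, r, z, z), (d, 39, 26, 21, t, z, m), (d, 39, 26, 21, t, z, p), (d, 39, 26, 21, t, z, w), (d, 39, 26, 21, t, z, y), (d, 39, 26, 21, t, z, z), (y, 28, 5, 10, r, z, m), (y, 28, 5, 10, r, z, p), (y, 28, 5, 10, r, z, w), (y, 28, 5, 10, r, z, y), (y, 28, 5, 10, r, z, z)}.
π[C, D, E]: project onto (C, D, E) (12 duplicate(s) eliminated) → {(10, r, z), (21, t, z), (4, r, z)}

{(10, r, z), (21, t, z), (4, r, z)}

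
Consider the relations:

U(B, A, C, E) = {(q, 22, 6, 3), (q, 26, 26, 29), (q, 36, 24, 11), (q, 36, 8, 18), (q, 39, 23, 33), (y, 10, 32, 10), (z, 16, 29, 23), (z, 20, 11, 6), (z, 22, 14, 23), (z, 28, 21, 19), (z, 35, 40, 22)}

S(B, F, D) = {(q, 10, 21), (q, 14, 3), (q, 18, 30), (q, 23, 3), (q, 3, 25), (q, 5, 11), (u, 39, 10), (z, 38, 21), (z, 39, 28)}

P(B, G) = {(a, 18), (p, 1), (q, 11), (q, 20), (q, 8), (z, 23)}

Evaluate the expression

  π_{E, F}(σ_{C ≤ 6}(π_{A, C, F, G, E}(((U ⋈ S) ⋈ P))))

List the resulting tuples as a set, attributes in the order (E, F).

{(3, 10), (3, 14), (3, 18), (3, 23), (3, 3), (3, 5)}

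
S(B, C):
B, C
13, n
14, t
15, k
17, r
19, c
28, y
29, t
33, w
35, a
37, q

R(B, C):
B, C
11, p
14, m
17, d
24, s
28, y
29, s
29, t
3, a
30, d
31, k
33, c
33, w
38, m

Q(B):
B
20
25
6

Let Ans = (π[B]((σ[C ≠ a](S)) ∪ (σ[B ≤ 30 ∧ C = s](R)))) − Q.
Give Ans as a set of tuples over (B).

{13, 14, 15, 17, 19, 24, 28, 29, 33, 37}

σ[C ≠ a]: keep tuples satisfying C ≠ a → {(13, n), (14, t), (15, k), (17, r), (19, c), (28, y), (29, t), (33, w), (37, q)}
σ[B ≤ 30 ∧ C = s]: keep tuples satisfying B ≤ 30 ∧ C = s → {(24, s), (29, s)}
Set union of the two operands is {(13, n), (14, t), (15, k), (17, r), (19, c), (24, s), (28, y), (29, s), (29, t), (33, w), (37, q)}.
Keep only column(s) B (1 duplicate(s) eliminated): {13, 14, 15, 17, 19, 24, 28, 29, 33, 37}
Set difference of the two operands is {13, 14, 15, 17, 19, 24, 28, 29, 33, 37}.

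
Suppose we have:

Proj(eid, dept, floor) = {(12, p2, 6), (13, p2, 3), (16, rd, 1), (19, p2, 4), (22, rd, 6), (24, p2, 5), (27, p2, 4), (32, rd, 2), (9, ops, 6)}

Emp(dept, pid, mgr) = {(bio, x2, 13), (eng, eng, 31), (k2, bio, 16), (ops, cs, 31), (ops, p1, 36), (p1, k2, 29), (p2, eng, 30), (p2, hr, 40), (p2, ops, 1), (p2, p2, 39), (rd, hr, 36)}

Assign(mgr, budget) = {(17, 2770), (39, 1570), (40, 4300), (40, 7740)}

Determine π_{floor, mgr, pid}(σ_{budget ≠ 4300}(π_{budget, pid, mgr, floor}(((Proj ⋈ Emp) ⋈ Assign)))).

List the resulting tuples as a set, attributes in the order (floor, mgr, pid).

{(3, 39, p2), (3, 40, hr), (4, 39, p2), (4, 40, hr), (5, 39, p2), (5, 40, hr), (6, 39, p2), (6, 40, hr)}

Proj ⋈ Emp (natural join on dept): {(12, p2, 6, eng, 30), (12, p2, 6, hr, 40), (12, p2, 6, ops, 1), (12, p2, 6, p2, 39), (13, p2, 3, eng, 30), (13, p2, 3, hr, 40), (13, p2, 3, ops, 1), (13, p2, 3, p2, 39), (16, rd, 1, hr, 36), (19, p2, 4, eng, 30), (19, p2, 4, hr, 40), (19, p2, 4, ops, 1), (19, p2, 4, p2, 39), (22, rd, 6, hr, 36), (24, p2, 5, eng, 30), (24, p2, 5, hr, 40), (24, p2, 5, ops, 1), (24, p2, 5, p2, 39), (27, p2, 4, eng, 30), (27, p2, 4, hr, 40), (27, p2, 4, ops, 1), (27, p2, 4, p2, 39), (32, rd, 2, hr, 36), (9, ops, 6, cs, 31), (9, ops, 6, p1, 36)}
(Proj ⋈ Emp) ⋈ Assign (natural join on mgr): {(12, p2, 6, hr, 40, 4300), (12, p2, 6, hr, 40, 7740), (12, p2, 6, p2, 39, 1570), (13, p2, 3, hr, 40, 4300), (13, p2, 3, hr, 40, 7740), (13, p2, 3, p2, 39, 1570), (19, p2, 4, hr, 40, 4300), (19, p2, 4, hr, 40, 7740), (19, p2, 4, p2, 39, 1570), (24, p2, 5, hr, 40, 4300), (24, p2, 5, hr, 40, 7740), (24, p2, 5, p2, 39, 1570), (27, p2, 4, hr, 40, 4300), (27, p2, 4, hr, 40, 7740), (27, p2, 4, p2, 39, 1570)}
Projecting to budget, pid, mgr, floor (3 duplicate(s) eliminated): {(1570, p2, 39, 3), (1570, p2, 39, 4), (1570, p2, 39, 5), (1570, p2, 39, 6), (4300, hr, 40, 3), (4300, hr, 40, 4), (4300, hr, 40, 5), (4300, hr, 40, 6), (7740, hr, 40, 3), (7740, hr, 40, 4), (7740, hr, 40, 5), (7740, hr, 40, 6)}
Selection budget ≠ 4300: {(1570, p2, 39, 3), (1570, p2, 39, 4), (1570, p2, 39, 5), (1570, p2, 39, 6), (7740, hr, 40, 3), (7740, hr, 40, 4), (7740, hr, 40, 5), (7740, hr, 40, 6)}
Projecting to floor, mgr, pid: {(3, 39, p2), (3, 40, hr), (4, 39, p2), (4, 40, hr), (5, 39, p2), (5, 40, hr), (6, 39, p2), (6, 40, hr)}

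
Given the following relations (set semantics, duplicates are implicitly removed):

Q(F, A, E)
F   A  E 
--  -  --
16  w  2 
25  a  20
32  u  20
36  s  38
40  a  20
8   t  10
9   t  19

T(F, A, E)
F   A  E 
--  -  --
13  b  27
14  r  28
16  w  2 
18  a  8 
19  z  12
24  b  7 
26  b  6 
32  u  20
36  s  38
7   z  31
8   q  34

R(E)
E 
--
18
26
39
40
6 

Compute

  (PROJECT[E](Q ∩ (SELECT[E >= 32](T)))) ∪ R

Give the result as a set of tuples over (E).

{18, 26, 38, 39, 40, 6}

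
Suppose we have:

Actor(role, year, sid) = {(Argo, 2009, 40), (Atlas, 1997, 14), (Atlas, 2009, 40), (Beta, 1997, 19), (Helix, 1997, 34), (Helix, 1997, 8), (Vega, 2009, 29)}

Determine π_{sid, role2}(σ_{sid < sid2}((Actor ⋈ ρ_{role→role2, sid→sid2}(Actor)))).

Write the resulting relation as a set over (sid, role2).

ρ[role→role2, sid→sid2]: schema becomes (role2, year, sid2); tuples unchanged.
Natural join on year: {(Argo, 2009, 40, Argo, 40), (Argo, 2009, 40, Atlas, 40), (Argo, 2009, 40, Vega, 29), (Atlas, 1997, 14, Atlas, 14), (Atlas, 1997, 14, Beta, 19), (Atlas, 1997, 14, Helix, 34), (Atlas, 1997, 14, Helix, 8), (Atlas, 2009, 40, Argo, 40), (Atlas, 2009, 40, Atlas, 40), (Atlas, 2009, 40, Vega, 29), (Beta, 1997, 19, Atlas, 14), (Beta, 1997, 19, Beta, 19), (Beta, 1997, 19, Helix, 34), (Beta, 1997, 19, Helix, 8), (Helix, 1997, 34, Atlas, 14), (Helix, 1997, 34, Beta, 19), (Helix, 1997, 34, Helix, 34), (Helix, 1997, 34, Helix, 8), (Helix, 1997, 8, Atlas, 14), (Helix, 1997, 8, Beta, 19), (Helix, 1997, 8, Helix, 34), (Helix, 1997, 8, Helix, 8), (Vega, 2009, 29, Argo, 40), (Vega, 2009, 29, Atlas, 40), (Vega, 2009, 29, Vega, 29)}
Selection sid < sid2: {(Atlas, 1997, 14, Beta, 19), (Atlas, 1997, 14, Helix, 34), (Beta, 1997, 19, Helix, 34), (Helix, 1997, 8, Atlas, 14), (Helix, 1997, 8, Beta, 19), (Helix, 1997, 8, Helix, 34), (Vega, 2009, 29, Argo, 40), (Vega, 2009, 29, Atlas, 40)}
Projecting to sid, role2: {(14, Beta), (14, Helix), (19, Helix), (29, Argo), (29, Atlas), (8, Atlas), (8, Beta), (8, Helix)}

{(14, Beta), (14, Helix), (19, Helix), (29, Argo), (29, Atlas), (8, Atlas), (8, Beta), (8, Helix)}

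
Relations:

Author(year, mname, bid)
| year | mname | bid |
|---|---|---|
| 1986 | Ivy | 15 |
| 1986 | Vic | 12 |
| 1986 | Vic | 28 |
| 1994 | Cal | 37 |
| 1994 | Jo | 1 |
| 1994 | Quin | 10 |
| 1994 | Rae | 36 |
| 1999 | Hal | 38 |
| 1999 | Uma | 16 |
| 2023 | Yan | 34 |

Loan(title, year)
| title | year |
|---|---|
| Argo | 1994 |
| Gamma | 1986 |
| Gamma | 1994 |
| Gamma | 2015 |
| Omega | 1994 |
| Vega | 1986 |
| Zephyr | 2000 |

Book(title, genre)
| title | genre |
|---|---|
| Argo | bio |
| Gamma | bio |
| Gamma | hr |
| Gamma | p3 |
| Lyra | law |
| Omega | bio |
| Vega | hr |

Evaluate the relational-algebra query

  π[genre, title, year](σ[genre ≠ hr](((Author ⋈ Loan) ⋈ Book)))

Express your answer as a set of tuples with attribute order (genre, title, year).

{(bio, Argo, 1994), (bio, Gamma, 1986), (bio, Gamma, 1994), (bio, Omega, 1994), (p3, Gamma, 1986), (p3, Gamma, 1994)}

Joining Author and Loan on year yields {(1986, Ivy, 15, Gamma), (1986, Ivy, 15, Vega), (1986, Vic, 12, Gamma), (1986, Vic, 12, Vega), (1986, Vic, 28, Gamma), (1986, Vic, 28, Vega), (1994, Cal, 37, Argo), (1994, Cal, 37, Gamma), (1994, Cal, 37, Omega), (1994, Jo, 1, Argo), (1994, Jo, 1, Gamma), (1994, Jo, 1, Omega), (1994, Quin, 10, Argo), (1994, Quin, 10, Gamma), (1994, Quin, 10, Omega), (1994, Rae, 36, Argo), (1994, Rae, 36, Gamma), (1994, Rae, 36, Omega)}.
Joining (Author ⋈ Loan) and Book on title yields {(1986, Ivy, 15, Gamma, bio), (1986, Ivy, 15, Gamma, hr), (1986, Ivy, 15, Gamma, p3), (1986, Ivy, 15, Vega, hr), (1986, Vic, 12, Gamma, bio), (1986, Vic, 12, Gamma, hr), (1986, Vic, 12, Gamma, p3), (1986, Vic, 12, Vega, hr), (1986, Vic, 28, Gamma, bio), (1986, Vic, 28, Gamma, hr), (1986, Vic, 28, Gamma, p3), (1986, Vic, 28, Vega, hr), (1994, Cal, 37, Argo, bio), (1994, Cal, 37, Gamma, bio), (1994, Cal, 37, Gamma, hr), (1994, Cal, 37, Gamma, p3), (1994, Cal, 37, Omega, bio), (1994, Jo, 1, Argo, bio), (1994, Jo, 1, Gamma, bio), (1994, Jo, 1, Gamma, hr), (1994, Jo, 1, Gamma, p3), (1994, Jo, 1, Omega, bio), (1994, Quin, 10, Argo, bio), (1994, Quin, 10, Gamma, bio), (1994, Quin, 10, Gamma, hr), (1994, Quin, 10, Gamma, p3), (1994, Quin, 10, Omega, bio), (1994, Rae, 36, Argo, bio), (1994, Rae, 36, Gamma, bio), (1994, Rae, 36, Gamma, hr), (1994, Rae, 36, Gamma, p3), (1994, Rae, 36, Omega, bio)}.
Filtering on genre ≠ hr leaves {(1986, Ivy, 15, Gamma, bio), (1986, Ivy, 15, Gamma, p3), (1986, Vic, 12, Gamma, bio), (1986, Vic, 12, Gamma, p3), (1986, Vic, 28, Gamma, bio), (1986, Vic, 28, Gamma, p3), (1994, Cal, 37, Argo, bio), (1994, Cal, 37, Gamma, bio), (1994, Cal, 37, Gamma, p3), (1994, Cal, 37, Omega, bio), (1994, Jo, 1, Argo, bio), (1994, Jo, 1, Gamma, bio), (1994, Jo, 1, Gamma, p3), (1994, Jo, 1, Omega, bio), (1994, Quin, 10, Argo, bio), (1994, Quin, 10, Gamma, bio), (1994, Quin, 10, Gamma, p3), (1994, Quin, 10, Omega, bio), (1994, Rae, 36, Argo, bio), (1994, Rae, 36, Gamma, bio), (1994, Rae, 36, Gamma, p3), (1994, Rae, 36, Omega, bio)}.
π_{genre, title, year} gives {(bio, Argo, 1994), (bio, Gamma, 1986), (bio, Gamma, 1994), (bio, Omega, 1994), (p3, Gamma, 1986), (p3, Gamma, 1994)} (16 duplicate(s) eliminated).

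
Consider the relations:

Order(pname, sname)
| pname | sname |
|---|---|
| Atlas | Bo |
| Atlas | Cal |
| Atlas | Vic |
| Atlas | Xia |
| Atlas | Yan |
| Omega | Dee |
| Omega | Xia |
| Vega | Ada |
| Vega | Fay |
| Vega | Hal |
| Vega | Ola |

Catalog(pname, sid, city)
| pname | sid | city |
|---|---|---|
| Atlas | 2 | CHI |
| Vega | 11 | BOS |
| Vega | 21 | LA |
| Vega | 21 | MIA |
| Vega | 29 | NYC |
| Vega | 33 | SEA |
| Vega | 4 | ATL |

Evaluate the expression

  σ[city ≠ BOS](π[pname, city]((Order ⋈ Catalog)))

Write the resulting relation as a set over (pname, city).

{(Atlas, CHI), (Vega, ATL), (Vega, LA), (Vega, MIA), (Vega, NYC), (Vega, SEA)}

Order ⋈ Catalog (natural join on pname): {(Atlas, Bo, 2, CHI), (Atlas, Cal, 2, CHI), (Atlas, Vic, 2, CHI), (Atlas, Xia, 2, CHI), (Atlas, Yan, 2, CHI), (Vega, Ada, 11, BOS), (Vega, Ada, 21, LA), (Vega, Ada, 21, MIA), (Vega, Ada, 29, NYC), (Vega, Ada, 33, SEA), (Vega, Ada, 4, ATL), (Vega, Fay, 11, BOS), (Vega, Fay, 21, LA), (Vega, Fay, 21, MIA), (Vega, Fay, 29, NYC), (Vega, Fay, 33, SEA), (Vega, Fay, 4, ATL), (Vega, Hal, 11, BOS), (Vega, Hal, 21, LA), (Vega, Hal, 21, MIA), (Vega, Hal, 29, NYC), (Vega, Hal, 33, SEA), (Vega, Hal, 4, ATL), (Vega, Ola, 11, BOS), (Vega, Ola, 21, LA), (Vega, Ola, 21, MIA), (Vega, Ola, 29, NYC), (Vega, Ola, 33, SEA), (Vega, Ola, 4, ATL)}
π[pname, city]: project onto (pname, city) (22 duplicate(s) eliminated) → {(Atlas, CHI), (Vega, ATL), (Vega, BOS), (Vega, LA), (Vega, MIA), (Vega, NYC), (Vega, SEA)}
Apply σ_{city ≠ BOS}; surviving tuples: {(Atlas, CHI), (Vega, ATL), (Vega, LA), (Vega, MIA), (Vega, NYC), (Vega, SEA)}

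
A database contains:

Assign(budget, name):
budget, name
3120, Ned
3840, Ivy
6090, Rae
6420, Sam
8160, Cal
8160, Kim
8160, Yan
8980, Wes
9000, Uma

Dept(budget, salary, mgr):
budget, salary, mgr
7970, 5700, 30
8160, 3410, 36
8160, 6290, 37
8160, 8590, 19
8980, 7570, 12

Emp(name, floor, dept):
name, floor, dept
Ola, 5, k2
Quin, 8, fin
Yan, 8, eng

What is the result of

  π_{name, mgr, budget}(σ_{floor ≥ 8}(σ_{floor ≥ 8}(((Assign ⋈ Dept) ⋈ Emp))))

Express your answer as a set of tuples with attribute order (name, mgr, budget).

Joining Assign and Dept on budget yields {(8160, Cal, 3410, 36), (8160, Cal, 6290, 37), (8160, Cal, 8590, 19), (8160, Kim, 3410, 36), (8160, Kim, 6290, 37), (8160, Kim, 8590, 19), (8160, Yan, 3410, 36), (8160, Yan, 6290, 37), (8160, Yan, 8590, 19), (8980, Wes, 7570, 12)}.
Joining (Assign ⋈ Dept) and Emp on name yields {(8160, Yan, 3410, 36, 8, eng), (8160, Yan, 6290, 37, 8, eng), (8160, Yan, 8590, 19, 8, eng)}.
Apply σ_{floor ≥ 8}; surviving tuples: {(8160, Yan, 3410, 36, 8, eng), (8160, Yan, 6290, 37, 8, eng), (8160, Yan, 8590, 19, 8, eng)}
Apply σ_{floor ≥ 8}; surviving tuples: {(8160, Yan, 3410, 36, 8, eng), (8160, Yan, 6290, 37, 8, eng), (8160, Yan, 8590, 19, 8, eng)}
π_{name, mgr, budget} gives {(Yan, 19, 8160), (Yan, 36, 8160), (Yan, 37, 8160)}.

{(Yan, 19, 8160), (Yan, 36, 8160), (Yan, 37, 8160)}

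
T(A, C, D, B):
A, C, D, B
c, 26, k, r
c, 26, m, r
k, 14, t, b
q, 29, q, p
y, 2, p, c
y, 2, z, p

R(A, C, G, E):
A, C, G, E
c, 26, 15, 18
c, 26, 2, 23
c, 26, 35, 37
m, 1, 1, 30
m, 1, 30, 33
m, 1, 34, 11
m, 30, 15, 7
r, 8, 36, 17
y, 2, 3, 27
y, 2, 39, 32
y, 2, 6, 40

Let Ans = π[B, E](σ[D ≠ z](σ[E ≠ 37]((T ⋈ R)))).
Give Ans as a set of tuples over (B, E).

{(c, 27), (c, 32), (c, 40), (r, 18), (r, 23)}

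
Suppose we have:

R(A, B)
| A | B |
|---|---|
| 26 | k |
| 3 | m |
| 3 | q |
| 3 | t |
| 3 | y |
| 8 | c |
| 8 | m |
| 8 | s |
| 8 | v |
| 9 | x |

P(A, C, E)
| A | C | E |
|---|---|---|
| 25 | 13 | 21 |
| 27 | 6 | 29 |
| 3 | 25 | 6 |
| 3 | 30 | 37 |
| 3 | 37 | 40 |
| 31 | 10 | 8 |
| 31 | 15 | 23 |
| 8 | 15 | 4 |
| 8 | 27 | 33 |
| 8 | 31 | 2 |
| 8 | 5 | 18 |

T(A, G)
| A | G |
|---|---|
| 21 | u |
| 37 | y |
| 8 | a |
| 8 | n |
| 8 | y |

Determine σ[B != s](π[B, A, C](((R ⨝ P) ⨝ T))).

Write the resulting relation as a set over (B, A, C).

{(c, 8, 15), (c, 8, 27), (c, 8, 31), (c, 8, 5), (m, 8, 15), (m, 8, 27), (m, 8, 31), (m, 8, 5), (v, 8, 15), (v, 8, 27), (v, 8, 31), (v, 8, 5)}

Joining R and P on A yields {(3, m, 25, 6), (3, m, 30, 37), (3, m, 37, 40), (3, q, 25, 6), (3, q, 30, 37), (3, q, 37, 40), (3, t, 25, 6), (3, t, 30, 37), (3, t, 37, 40), (3, y, 25, 6), (3, y, 30, 37), (3, y, 37, 40), (8, c, 15, 4), (8, c, 27, 33), (8, c, 31, 2), (8, c, 5, 18), (8, m, 15, 4), (8, m, 27, 33), (8, m, 31, 2), (8, m, 5, 18), (8, s, 15, 4), (8, s, 27, 33), (8, s, 31, 2), (8, s, 5, 18), (8, v, 15, 4), (8, v, 27, 33), (8, v, 31, 2), (8, v, 5, 18)}.
Joining (R ⨝ P) and T on A yields {(8, c, 15, 4, a), (8, c, 15, 4, n), (8, c, 15, 4, y), (8, c, 27, 33, a), (8, c, 27, 33, n), (8, c, 27, 33, y), (8, c, 31, 2, a), (8, c, 31, 2, n), (8, c, 31, 2, y), (8, c, 5, 18, a), (8, c, 5, 18, n), (8, c, 5, 18, y), (8, m, 15, 4, a), (8, m, 15, 4, n), (8, m, 15, 4, y), (8, m, 27, 33, a), (8, m, 27, 33, n), (8, m, 27, 33, y), (8, m, 31, 2, a), (8, m, 31, 2, n), (8, m, 31, 2, y), (8, m, 5, 18, a), (8, m, 5, 18, n), (8, m, 5, 18, y), (8, s, 15, 4, a), (8, s, 15, 4, n), (8, s, 15, 4, y), (8, s, 27, 33, a), (8, s, 27, 33, n), (8, s, 27, 33, y), (8, s, 31, 2, a), (8, s, 31, 2, n), (8, s, 31, 2, y), (8, s, 5, 18, a), (8, s, 5, 18, n), (8, s, 5, 18, y), (8, v, 15, 4, a), (8, v, 15, 4, n), (8, v, 15, 4, y), (8, v, 27, 33, a), (8, v, 27, 33, n), (8, v, 27, 33, y), (8, v, 31, 2, a), (8, v, 31, 2, n), (8, v, 31, 2, y), (8, v, 5, 18, a), (8, v, 5, 18, n), (8, v, 5, 18, y)}.
Projecting to B, A, C (32 duplicate(s) eliminated): {(c, 8, 15), (c, 8, 27), (c, 8, 31), (c, 8, 5), (m, 8, 15), (m, 8, 27), (m, 8, 31), (m, 8, 5), (s, 8, 15), (s, 8, 27), (s, 8, 31), (s, 8, 5), (v, 8, 15), (v, 8, 27), (v, 8, 31), (v, 8, 5)}
Selection B != s: {(c, 8, 15), (c, 8, 27), (c, 8, 31), (c, 8, 5), (m, 8, 15), (m, 8, 27), (m, 8, 31), (m, 8, 5), (v, 8, 15), (v, 8, 27), (v, 8, 31), (v, 8, 5)}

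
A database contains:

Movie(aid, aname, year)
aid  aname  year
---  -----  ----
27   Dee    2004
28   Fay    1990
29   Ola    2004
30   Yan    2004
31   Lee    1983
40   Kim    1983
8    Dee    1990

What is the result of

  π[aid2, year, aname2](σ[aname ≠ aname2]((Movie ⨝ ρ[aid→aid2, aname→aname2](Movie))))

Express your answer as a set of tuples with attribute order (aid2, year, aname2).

{(27, 2004, Dee), (28, 1990, Fay), (29, 2004, Ola), (30, 2004, Yan), (31, 1983, Lee), (40, 1983, Kim), (8, 1990, Dee)}

ρ[aid→aid2, aname→aname2]: schema becomes (aid2, aname2, year); tuples unchanged.
Movie ⋈ ρ[aid→aid2, aname→aname2](Movie) (natural join on year): {(27, Dee, 2004, 27, Dee), (27, Dee, 2004, 29, Ola), (27, Dee, 2004, 30, Yan), (28, Fay, 1990, 28, Fay), (28, Fay, 1990, 8, Dee), (29, Ola, 2004, 27, Dee), (29, Ola, 2004, 29, Ola), (29, Ola, 2004, 30, Yan), (30, Yan, 2004, 27, Dee), (30, Yan, 2004, 29, Ola), (30, Yan, 2004, 30, Yan), (31, Lee, 1983, 31, Lee), (31, Lee, 1983, 40, Kim), (40, Kim, 1983, 31, Lee), (40, Kim, 1983, 40, Kim), (8, Dee, 1990, 28, Fay), (8, Dee, 1990, 8, Dee)}
Selection aname ≠ aname2: {(27, Dee, 2004, 29, Ola), (27, Dee, 2004, 30, Yan), (28, Fay, 1990, 8, Dee), (29, Ola, 2004, 27, Dee), (29, Ola, 2004, 30, Yan), (30, Yan, 2004, 27, Dee), (30, Yan, 2004, 29, Ola), (31, Lee, 1983, 40, Kim), (40, Kim, 1983, 31, Lee), (8, Dee, 1990, 28, Fay)}
π_{aid2, year, aname2} gives {(27, 2004, Dee), (28, 1990, Fay), (29, 2004, Ola), (30, 2004, Yan), (31, 1983, Lee), (40, 1983, Kim), (8, 1990, Dee)} (3 duplicate(s) eliminated).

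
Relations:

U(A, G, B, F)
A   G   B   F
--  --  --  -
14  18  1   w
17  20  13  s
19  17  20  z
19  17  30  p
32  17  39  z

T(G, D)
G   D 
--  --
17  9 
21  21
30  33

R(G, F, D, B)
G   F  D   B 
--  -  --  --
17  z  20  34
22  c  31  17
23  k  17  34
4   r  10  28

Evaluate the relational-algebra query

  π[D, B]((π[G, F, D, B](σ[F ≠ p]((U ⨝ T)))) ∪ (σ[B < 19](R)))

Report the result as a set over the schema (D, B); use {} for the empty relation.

{(31, 17), (9, 20), (9, 39)}

Joining U and T on G yields {(19, 17, 20, z, 9), (19, 17, 30, p, 9), (32, 17, 39, z, 9)}.
Apply σ_{F ≠ p}; surviving tuples: {(19, 17, 20, z, 9), (32, 17, 39, z, 9)}
π[G, F, D, B]: project onto (G, F, D, B) → {(17, z, 9, 20), (17, z, 9, 39)}
Apply σ_{B < 19}; surviving tuples: {(22, c, 31, 17)}
Union: {(17, z, 9, 20), (17, z, 9, 39)} with {(22, c, 31, 17)} → {(17, z, 9, 20), (17, z, 9, 39), (22, c, 31, 17)}
π[D, B]: project onto (D, B) → {(31, 17), (9, 20), (9, 39)}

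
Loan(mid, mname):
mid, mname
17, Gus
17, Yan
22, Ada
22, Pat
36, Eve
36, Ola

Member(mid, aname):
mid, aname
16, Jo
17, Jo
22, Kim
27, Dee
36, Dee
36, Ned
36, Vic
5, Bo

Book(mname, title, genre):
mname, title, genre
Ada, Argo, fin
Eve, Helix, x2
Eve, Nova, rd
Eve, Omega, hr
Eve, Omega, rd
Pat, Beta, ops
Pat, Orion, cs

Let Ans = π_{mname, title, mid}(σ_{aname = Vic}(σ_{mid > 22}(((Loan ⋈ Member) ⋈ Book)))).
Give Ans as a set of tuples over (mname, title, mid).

{(Eve, Helix, 36), (Eve, Nova, 36), (Eve, Omega, 36)}

Joining Loan and Member on mid yields {(17, Gus, Jo), (17, Yan, Jo), (22, Ada, Kim), (22, Pat, Kim), (36, Eve, Dee), (36, Eve, Ned), (36, Eve, Vic), (36, Ola, Dee), (36, Ola, Ned), (36, Ola, Vic)}.
Joining (Loan ⋈ Member) and Book on mname yields {(22, Ada, Kim, Argo, fin), (22, Pat, Kim, Beta, ops), (22, Pat, Kim, Orion, cs), (36, Eve, Dee, Helix, x2), (36, Eve, Dee, Nova, rd), (36, Eve, Dee, Omega, hr), (36, Eve, Dee, Omega, rd), (36, Eve, Ned, Helix, x2), (36, Eve, Ned, Nova, rd), (36, Eve, Ned, Omega, hr), (36, Eve, Ned, Omega, rd), (36, Eve, Vic, Helix, x2), (36, Eve, Vic, Nova, rd), (36, Eve, Vic, Omega, hr), (36, Eve, Vic, Omega, rd)}.
Apply σ_{mid > 22}; surviving tuples: {(36, Eve, Dee, Helix, x2), (36, Eve, Dee, Nova, rd), (36, Eve, Dee, Omega, hr), (36, Eve, Dee, Omega, rd), (36, Eve, Ned, Helix, x2), (36, Eve, Ned, Nova, rd), (36, Eve, Ned, Omega, hr), (36, Eve, Ned, Omega, rd), (36, Eve, Vic, Helix, x2), (36, Eve, Vic, Nova, rd), (36, Eve, Vic, Omega, hr), (36, Eve, Vic, Omega, rd)}
Apply σ_{aname = Vic}; surviving tuples: {(36, Eve, Vic, Helix, x2), (36, Eve, Vic, Nova, rd), (36, Eve, Vic, Omega, hr), (36, Eve, Vic, Omega, rd)}
Projecting to mname, title, mid (1 duplicate(s) eliminated): {(Eve, Helix, 36), (Eve, Nova, 36), (Eve, Omega, 36)}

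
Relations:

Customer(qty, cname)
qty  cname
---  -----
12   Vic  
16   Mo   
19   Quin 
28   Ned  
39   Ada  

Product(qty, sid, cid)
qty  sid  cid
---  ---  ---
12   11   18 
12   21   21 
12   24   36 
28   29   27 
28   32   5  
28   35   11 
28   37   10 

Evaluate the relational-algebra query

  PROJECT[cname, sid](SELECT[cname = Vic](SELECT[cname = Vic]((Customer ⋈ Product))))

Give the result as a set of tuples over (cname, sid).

{(Vic, 11), (Vic, 21), (Vic, 24)}

Natural join on qty: {(12, Vic, 11, 18), (12, Vic, 21, 21), (12, Vic, 24, 36), (28, Ned, 29, 27), (28, Ned, 32, 5), (28, Ned, 35, 11), (28, Ned, 37, 10)}
Filtering on cname = Vic leaves {(12, Vic, 11, 18), (12, Vic, 21, 21), (12, Vic, 24, 36)}.
Filtering on cname = Vic leaves {(12, Vic, 11, 18), (12, Vic, 21, 21), (12, Vic, 24, 36)}.
π[cname, sid]: project onto (cname, sid) → {(Vic, 11), (Vic, 21), (Vic, 24)}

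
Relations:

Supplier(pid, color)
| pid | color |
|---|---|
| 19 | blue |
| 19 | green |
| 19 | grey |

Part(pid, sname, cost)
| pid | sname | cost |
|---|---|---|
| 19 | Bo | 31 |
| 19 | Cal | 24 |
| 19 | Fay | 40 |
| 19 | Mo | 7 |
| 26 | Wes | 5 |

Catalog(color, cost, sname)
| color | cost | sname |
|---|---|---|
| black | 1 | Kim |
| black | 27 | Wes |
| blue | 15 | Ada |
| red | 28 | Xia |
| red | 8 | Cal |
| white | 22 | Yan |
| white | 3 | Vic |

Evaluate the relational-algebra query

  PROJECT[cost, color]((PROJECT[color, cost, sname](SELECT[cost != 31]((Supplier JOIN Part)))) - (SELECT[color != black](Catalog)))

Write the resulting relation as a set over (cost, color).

Supplier ⋈ Part (natural join on pid): {(19, blue, Bo, 31), (19, blue, Cal, 24), (19, blue, Fay, 40), (19, blue, Mo, 7), (19, green, Bo, 31), (19, green, Cal, 24), (19, green, Fay, 40), (19, green, Mo, 7), (19, grey, Bo, 31), (19, grey, Cal, 24), (19, grey, Fay, 40), (19, grey, Mo, 7)}
Selection cost != 31: {(19, blue, Cal, 24), (19, blue, Fay, 40), (19, blue, Mo, 7), (19, green, Cal, 24), (19, green, Fay, 40), (19, green, Mo, 7), (19, grey, Cal, 24), (19, grey, Fay, 40), (19, grey, Mo, 7)}
π_{color, cost, sname} gives {(blue, 24, Cal), (blue, 40, Fay), (blue, 7, Mo), (green, 24, Cal), (green, 40, Fay), (green, 7, Mo), (grey, 24, Cal), (grey, 40, Fay), (grey, 7, Mo)}.
Selection color != black: {(blue, 15, Ada), (red, 28, Xia), (red, 8, Cal), (white, 22, Yan), (white, 3, Vic)}
Taking the difference: {(blue, 24, Cal), (blue, 40, Fay), (blue, 7, Mo), (green, 24, Cal), (green, 40, Fay), (green, 7, Mo), (grey, 24, Cal), (grey, 40, Fay), (grey, 7, Mo)}
π_{cost, color} gives {(24, blue), (24, green), (24, grey), (40, blue), (40, green), (40, grey), (7, blue), (7, green), (7, grey)}.

{(24, blue), (24, green), (24, grey), (40, blue), (40, green), (40, grey), (7, blue), (7, green), (7, grey)}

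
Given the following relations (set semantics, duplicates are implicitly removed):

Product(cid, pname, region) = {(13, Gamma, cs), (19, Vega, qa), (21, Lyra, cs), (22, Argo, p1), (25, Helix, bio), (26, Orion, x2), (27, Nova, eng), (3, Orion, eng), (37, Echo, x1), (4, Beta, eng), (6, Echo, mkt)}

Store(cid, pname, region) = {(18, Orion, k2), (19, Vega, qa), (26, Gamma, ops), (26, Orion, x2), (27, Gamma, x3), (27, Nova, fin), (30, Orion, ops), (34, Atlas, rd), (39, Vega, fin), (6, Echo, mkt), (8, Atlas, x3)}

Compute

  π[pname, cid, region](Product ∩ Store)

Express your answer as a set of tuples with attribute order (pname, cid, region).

{(Echo, 6, mkt), (Orion, 26, x2), (Vega, 19, qa)}

Taking the intersection: {(19, Vega, qa), (26, Orion, x2), (6, Echo, mkt)}
Keep only column(s) pname, cid, region: {(Echo, 6, mkt), (Orion, 26, x2), (Vega, 19, qa)}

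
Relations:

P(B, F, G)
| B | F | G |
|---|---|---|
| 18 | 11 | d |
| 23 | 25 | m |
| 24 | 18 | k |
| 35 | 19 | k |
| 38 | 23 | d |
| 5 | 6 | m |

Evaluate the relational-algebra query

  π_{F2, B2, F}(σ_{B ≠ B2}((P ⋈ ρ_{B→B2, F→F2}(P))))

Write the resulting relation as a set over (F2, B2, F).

ρ[B→B2, F→F2]: schema becomes (B2, F2, G); tuples unchanged.
Natural join on G: {(18, 11, d, 18, 11), (18, 11, d, 38, 23), (23, 25, m, 23, 25), (23, 25, m, 5, 6), (24, 18, k, 24, 18), (24, 18, k, 35, 19), (35, 19, k, 24, 18), (35, 19, k, 35, 19), (38, 23, d, 18, 11), (38, 23, d, 38, 23), (5, 6, m, 23, 25), (5, 6, m, 5, 6)}
σ[B ≠ B2]: keep tuples satisfying B ≠ B2 → {(18, 11, d, 38, 23), (23, 25, m, 5, 6), (24, 18, k, 35, 19), (35, 19, k, 24, 18), (38, 23, d, 18, 11), (5, 6, m, 23, 25)}
Keep only column(s) F2, B2, F: {(11, 18, 23), (18, 24, 19), (19, 35, 18), (23, 38, 11), (25, 23, 6), (6, 5, 25)}

{(11, 18, 23), (18, 24, 19), (19, 35, 18), (23, 38, 11), (25, 23, 6), (6, 5, 25)}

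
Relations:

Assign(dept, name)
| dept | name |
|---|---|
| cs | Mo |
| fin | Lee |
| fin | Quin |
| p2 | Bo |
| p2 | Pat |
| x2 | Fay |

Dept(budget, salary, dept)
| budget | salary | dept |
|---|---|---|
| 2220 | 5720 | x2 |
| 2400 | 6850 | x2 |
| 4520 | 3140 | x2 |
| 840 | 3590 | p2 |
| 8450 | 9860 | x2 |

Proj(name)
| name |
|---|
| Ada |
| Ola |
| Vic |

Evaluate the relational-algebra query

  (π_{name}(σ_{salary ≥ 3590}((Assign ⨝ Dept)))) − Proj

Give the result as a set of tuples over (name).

{Bo, Fay, Pat}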